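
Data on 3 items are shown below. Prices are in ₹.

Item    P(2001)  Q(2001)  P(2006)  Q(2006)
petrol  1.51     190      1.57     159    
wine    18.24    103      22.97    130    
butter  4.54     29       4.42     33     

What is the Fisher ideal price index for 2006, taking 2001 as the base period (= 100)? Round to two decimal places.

Laspeyres component (base-period weights):
ΣP(2006)Q(2001) = 1.57×190 + 22.97×103 + 4.42×29 = 298.3 + 2365.91 + 128.18 = 2792.39
ΣP(2001)Q(2001) = 1.51×190 + 18.24×103 + 4.54×29 = 286.9 + 1878.72 + 131.66 = 2297.28
L = 2792.39 / 2297.28 × 100 = 121.5520
Paasche component (current-period weights):
ΣP(2006)Q(2006) = 1.57×159 + 22.97×130 + 4.42×33 = 249.63 + 2986.1 + 145.86 = 3381.59
ΣP(2001)Q(2006) = 1.51×159 + 18.24×130 + 4.54×33 = 240.09 + 2371.2 + 149.82 = 2761.11
P = 3381.59 / 2761.11 × 100 = 122.4721
Fisher = √(L × P) = √(121.5520 × 122.4721) = 122.0112

122.01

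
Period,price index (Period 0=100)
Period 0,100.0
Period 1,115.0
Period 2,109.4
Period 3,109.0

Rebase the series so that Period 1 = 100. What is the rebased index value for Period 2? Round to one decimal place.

Rebased(Period 2) = 109.4 / 115.0 × 100 = 95.1304

95.1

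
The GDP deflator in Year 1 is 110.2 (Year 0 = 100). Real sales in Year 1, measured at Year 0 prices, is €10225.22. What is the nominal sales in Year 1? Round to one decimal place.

11268.2

Nominal = Real × (Index/100) = 10225.22 × (110.2/100)
        = 10225.22 × 1.102 = 11268.1924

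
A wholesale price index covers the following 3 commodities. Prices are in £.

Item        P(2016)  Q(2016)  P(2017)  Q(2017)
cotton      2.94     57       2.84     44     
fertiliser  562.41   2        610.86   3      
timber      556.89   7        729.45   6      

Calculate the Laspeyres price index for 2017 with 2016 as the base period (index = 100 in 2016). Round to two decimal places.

Laspeyres price index uses base-period quantities as weights.
ΣP(2017)·Q(2016) = 2.84×57 + 610.86×2 + 729.45×7 = 161.88 + 1221.72 + 5106.15 = 6489.75
ΣP(2016)·Q(2016) = 2.94×57 + 562.41×2 + 556.89×7 = 167.58 + 1124.82 + 3898.23 = 5190.63
Index = 6489.75 / 5190.63 × 100 = 125.0282

125.03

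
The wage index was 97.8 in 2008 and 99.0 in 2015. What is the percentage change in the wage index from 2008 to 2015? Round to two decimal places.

Change = (99.0 − 97.8) / 97.8 × 100
       = 1.2 / 97.8 × 100 = 1.2270%

1.23%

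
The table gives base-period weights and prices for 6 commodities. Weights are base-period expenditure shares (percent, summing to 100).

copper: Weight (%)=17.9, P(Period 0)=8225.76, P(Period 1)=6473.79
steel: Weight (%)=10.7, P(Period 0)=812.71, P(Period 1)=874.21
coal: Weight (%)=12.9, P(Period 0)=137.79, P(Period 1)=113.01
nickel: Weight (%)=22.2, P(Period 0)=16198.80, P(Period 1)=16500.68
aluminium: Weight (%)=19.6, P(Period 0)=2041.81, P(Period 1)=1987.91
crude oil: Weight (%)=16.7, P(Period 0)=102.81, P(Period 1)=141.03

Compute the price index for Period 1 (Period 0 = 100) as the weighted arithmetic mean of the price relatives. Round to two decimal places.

copper: 17.9 × (6473.79/8225.76) = 17.9 × 0.787014 = 14.0876
steel: 10.7 × (874.21/812.71) = 10.7 × 1.075673 = 11.5097
coal: 12.9 × (113.01/137.79) = 12.9 × 0.820161 = 10.5801
nickel: 22.2 × (16500.68/16198.80) = 22.2 × 1.018636 = 22.6137
aluminium: 19.6 × (1987.91/2041.81) = 19.6 × 0.973602 = 19.0826
crude oil: 16.7 × (141.03/102.81) = 16.7 × 1.371754 = 22.9083
Index = Σ wᵢ·(p₁ᵢ/p₀ᵢ) = 14.0876 + 11.5097 + 10.5801 + 22.6137 + 19.0826 + 22.9083 = 100.7819

100.78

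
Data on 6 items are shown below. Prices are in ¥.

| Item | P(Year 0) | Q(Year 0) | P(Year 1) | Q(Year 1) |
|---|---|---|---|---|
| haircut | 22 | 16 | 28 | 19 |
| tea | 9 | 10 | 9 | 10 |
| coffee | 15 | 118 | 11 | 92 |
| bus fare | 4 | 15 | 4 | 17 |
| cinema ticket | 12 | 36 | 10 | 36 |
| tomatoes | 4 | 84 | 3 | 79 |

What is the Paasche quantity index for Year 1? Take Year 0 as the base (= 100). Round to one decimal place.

Paasche quantity index uses current-period prices as weights.
ΣP(Year 1)·Q(Year 1) = 28×19 + 9×10 + 11×92 + 4×17 + 10×36 + 3×79 = 532 + 90 + 1012 + 68 + 360 + 237 = 2299
ΣP(Year 1)·Q(Year 0) = 28×16 + 9×10 + 11×118 + 4×15 + 10×36 + 3×84 = 448 + 90 + 1298 + 60 + 360 + 252 = 2508
Index = 2299 / 2508 × 100 = 91.6667

91.7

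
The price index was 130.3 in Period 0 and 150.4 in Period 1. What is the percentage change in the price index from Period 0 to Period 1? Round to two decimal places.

15.43%

Change = (150.4 − 130.3) / 130.3 × 100
       = 20.1 / 130.3 × 100 = 15.4259%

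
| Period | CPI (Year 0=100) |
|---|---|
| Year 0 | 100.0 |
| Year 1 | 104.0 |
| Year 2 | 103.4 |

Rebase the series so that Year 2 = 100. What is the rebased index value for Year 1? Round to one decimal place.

100.6

Rebased(Year 1) = 104.0 / 103.4 × 100 = 100.5803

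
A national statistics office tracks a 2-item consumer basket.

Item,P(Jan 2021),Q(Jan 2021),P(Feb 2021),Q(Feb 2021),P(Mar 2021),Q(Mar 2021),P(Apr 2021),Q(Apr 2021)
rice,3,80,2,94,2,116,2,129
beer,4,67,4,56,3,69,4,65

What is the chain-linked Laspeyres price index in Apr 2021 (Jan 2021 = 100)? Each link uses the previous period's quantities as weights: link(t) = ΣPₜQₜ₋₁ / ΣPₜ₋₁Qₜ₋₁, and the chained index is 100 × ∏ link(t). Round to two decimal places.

84.24

Link Jan 2021→Feb 2021:
ΣP(Feb 2021)Q(Jan 2021) = 2×80 + 4×67 = 160 + 268 = 428
ΣP(Jan 2021)Q(Jan 2021) = 3×80 + 4×67 = 240 + 268 = 508
link = 428/508 = 0.842520
Link Feb 2021→Mar 2021:
ΣP(Mar 2021)Q(Feb 2021) = 2×94 + 3×56 = 188 + 168 = 356
ΣP(Feb 2021)Q(Feb 2021) = 2×94 + 4×56 = 188 + 224 = 412
link = 356/412 = 0.864078
Link Mar 2021→Apr 2021:
ΣP(Apr 2021)Q(Mar 2021) = 2×116 + 4×69 = 232 + 276 = 508
ΣP(Mar 2021)Q(Mar 2021) = 2×116 + 3×69 = 232 + 207 = 439
link = 508/439 = 1.157175
Chained index = 100 × 0.842520 × 0.864078 × 1.157175 = 84.2427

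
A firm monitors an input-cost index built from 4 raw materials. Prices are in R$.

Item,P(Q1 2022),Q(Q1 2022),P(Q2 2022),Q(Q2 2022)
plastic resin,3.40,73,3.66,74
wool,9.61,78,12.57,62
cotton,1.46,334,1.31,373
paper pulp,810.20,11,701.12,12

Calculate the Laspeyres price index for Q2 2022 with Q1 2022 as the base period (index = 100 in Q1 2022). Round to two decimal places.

90.38

Laspeyres price index uses base-period quantities as weights.
ΣP(Q2 2022)·Q(Q1 2022) = 3.66×73 + 12.57×78 + 1.31×334 + 701.12×11 = 267.18 + 980.46 + 437.54 + 7712.32 = 9397.5
ΣP(Q1 2022)·Q(Q1 2022) = 3.40×73 + 9.61×78 + 1.46×334 + 810.20×11 = 248.2 + 749.58 + 487.64 + 8912.2 = 10397.62
Index = 9397.5 / 10397.62 × 100 = 90.3813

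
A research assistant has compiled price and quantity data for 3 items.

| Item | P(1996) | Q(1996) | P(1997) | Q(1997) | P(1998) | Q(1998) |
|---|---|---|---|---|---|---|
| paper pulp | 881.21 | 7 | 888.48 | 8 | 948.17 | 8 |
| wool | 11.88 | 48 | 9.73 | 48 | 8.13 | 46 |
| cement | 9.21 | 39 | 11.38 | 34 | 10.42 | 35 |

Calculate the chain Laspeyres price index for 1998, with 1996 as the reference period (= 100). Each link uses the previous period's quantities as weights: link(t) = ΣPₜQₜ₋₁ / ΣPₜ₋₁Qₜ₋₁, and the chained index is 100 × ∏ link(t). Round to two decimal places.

Link 1996→1997:
ΣP(1997)Q(1996) = 888.48×7 + 9.73×48 + 11.38×39 = 6219.36 + 467.04 + 443.82 = 7130.22
ΣP(1996)Q(1996) = 881.21×7 + 11.88×48 + 9.21×39 = 6168.47 + 570.24 + 359.19 = 7097.9
link = 7130.22/7097.9 = 1.004553
Link 1997→1998:
ΣP(1998)Q(1997) = 948.17×8 + 8.13×48 + 10.42×34 = 7585.36 + 390.24 + 354.28 = 8329.88
ΣP(1997)Q(1997) = 888.48×8 + 9.73×48 + 11.38×34 = 7107.84 + 467.04 + 386.92 = 7961.8
link = 8329.88/7961.8 = 1.046231
Chained index = 100 × 1.004553 × 1.046231 = 105.0995

105.10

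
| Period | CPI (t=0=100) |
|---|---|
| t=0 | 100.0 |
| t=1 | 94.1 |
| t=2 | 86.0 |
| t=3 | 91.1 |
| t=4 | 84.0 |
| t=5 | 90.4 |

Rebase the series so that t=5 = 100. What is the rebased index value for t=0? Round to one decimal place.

110.6

Rebased(t=0) = 100.0 / 90.4 × 100 = 110.6195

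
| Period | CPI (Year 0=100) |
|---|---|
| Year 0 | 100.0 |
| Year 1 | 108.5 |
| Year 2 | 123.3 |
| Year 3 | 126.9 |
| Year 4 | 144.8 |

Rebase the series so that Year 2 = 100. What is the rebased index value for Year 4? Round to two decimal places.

Rebased(Year 4) = 144.8 / 123.3 × 100 = 117.4371

117.44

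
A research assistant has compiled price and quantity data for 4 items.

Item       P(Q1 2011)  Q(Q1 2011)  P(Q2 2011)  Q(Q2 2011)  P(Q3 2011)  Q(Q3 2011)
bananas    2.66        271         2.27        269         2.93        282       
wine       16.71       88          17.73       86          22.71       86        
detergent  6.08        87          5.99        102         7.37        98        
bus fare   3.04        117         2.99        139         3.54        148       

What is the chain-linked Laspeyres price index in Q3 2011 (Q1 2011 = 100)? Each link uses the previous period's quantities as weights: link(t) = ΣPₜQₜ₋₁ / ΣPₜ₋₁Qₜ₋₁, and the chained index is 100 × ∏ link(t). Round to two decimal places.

124.82

Link Q1 2011→Q2 2011:
ΣP(Q2 2011)Q(Q1 2011) = 2.27×271 + 17.73×88 + 5.99×87 + 2.99×117 = 615.17 + 1560.24 + 521.13 + 349.83 = 3046.37
ΣP(Q1 2011)Q(Q1 2011) = 2.66×271 + 16.71×88 + 6.08×87 + 3.04×117 = 720.86 + 1470.48 + 528.96 + 355.68 = 3075.98
link = 3046.37/3075.98 = 0.990374
Link Q2 2011→Q3 2011:
ΣP(Q3 2011)Q(Q2 2011) = 2.93×269 + 22.71×86 + 7.37×102 + 3.54×139 = 788.17 + 1953.06 + 751.74 + 492.06 = 3985.03
ΣP(Q2 2011)Q(Q2 2011) = 2.27×269 + 17.73×86 + 5.99×102 + 2.99×139 = 610.63 + 1524.78 + 610.98 + 415.61 = 3162
link = 3985.03/3162 = 1.260288
Chained index = 100 × 0.990374 × 1.260288 = 124.8156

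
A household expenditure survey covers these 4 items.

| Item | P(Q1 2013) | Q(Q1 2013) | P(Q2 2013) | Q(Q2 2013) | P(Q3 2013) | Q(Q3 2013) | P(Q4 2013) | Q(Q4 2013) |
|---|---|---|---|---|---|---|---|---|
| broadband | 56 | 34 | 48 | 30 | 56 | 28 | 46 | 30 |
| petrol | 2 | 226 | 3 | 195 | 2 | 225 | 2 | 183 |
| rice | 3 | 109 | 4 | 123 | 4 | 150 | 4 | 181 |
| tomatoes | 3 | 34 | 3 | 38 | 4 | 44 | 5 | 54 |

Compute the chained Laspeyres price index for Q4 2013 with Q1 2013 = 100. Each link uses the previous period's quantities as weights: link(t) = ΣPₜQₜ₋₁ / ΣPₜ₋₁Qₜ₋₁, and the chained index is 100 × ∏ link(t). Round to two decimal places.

Link Q1 2013→Q2 2013:
ΣP(Q2 2013)Q(Q1 2013) = 48×34 + 3×226 + 4×109 + 3×34 = 1632 + 678 + 436 + 102 = 2848
ΣP(Q1 2013)Q(Q1 2013) = 56×34 + 2×226 + 3×109 + 3×34 = 1904 + 452 + 327 + 102 = 2785
link = 2848/2785 = 1.022621
Link Q2 2013→Q3 2013:
ΣP(Q3 2013)Q(Q2 2013) = 56×30 + 2×195 + 4×123 + 4×38 = 1680 + 390 + 492 + 152 = 2714
ΣP(Q2 2013)Q(Q2 2013) = 48×30 + 3×195 + 4×123 + 3×38 = 1440 + 585 + 492 + 114 = 2631
link = 2714/2631 = 1.031547
Link Q3 2013→Q4 2013:
ΣP(Q4 2013)Q(Q3 2013) = 46×28 + 2×225 + 4×150 + 5×44 = 1288 + 450 + 600 + 220 = 2558
ΣP(Q3 2013)Q(Q3 2013) = 56×28 + 2×225 + 4×150 + 4×44 = 1568 + 450 + 600 + 176 = 2794
link = 2558/2794 = 0.915533
Chained index = 100 × 1.022621 × 1.031547 × 0.915533 = 96.5779

96.58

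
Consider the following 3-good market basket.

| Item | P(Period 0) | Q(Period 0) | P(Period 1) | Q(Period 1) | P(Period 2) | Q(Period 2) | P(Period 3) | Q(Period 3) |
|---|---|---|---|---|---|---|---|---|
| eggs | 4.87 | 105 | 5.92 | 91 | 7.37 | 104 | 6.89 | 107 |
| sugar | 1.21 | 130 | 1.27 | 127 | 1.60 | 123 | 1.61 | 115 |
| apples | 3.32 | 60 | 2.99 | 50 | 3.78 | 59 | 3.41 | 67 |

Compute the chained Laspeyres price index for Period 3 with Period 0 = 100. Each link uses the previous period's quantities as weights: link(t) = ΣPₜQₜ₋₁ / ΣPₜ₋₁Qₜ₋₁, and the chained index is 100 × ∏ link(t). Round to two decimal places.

Link Period 0→Period 1:
ΣP(Period 1)Q(Period 0) = 5.92×105 + 1.27×130 + 2.99×60 = 621.6 + 165.1 + 179.4 = 966.1
ΣP(Period 0)Q(Period 0) = 4.87×105 + 1.21×130 + 3.32×60 = 511.35 + 157.3 + 199.2 = 867.85
link = 966.1/867.85 = 1.113211
Link Period 1→Period 2:
ΣP(Period 2)Q(Period 1) = 7.37×91 + 1.60×127 + 3.78×50 = 670.67 + 203.2 + 189 = 1062.87
ΣP(Period 1)Q(Period 1) = 5.92×91 + 1.27×127 + 2.99×50 = 538.72 + 161.29 + 149.5 = 849.51
link = 1062.87/849.51 = 1.251157
Link Period 2→Period 3:
ΣP(Period 3)Q(Period 2) = 6.89×104 + 1.61×123 + 3.41×59 = 716.56 + 198.03 + 201.19 = 1115.78
ΣP(Period 2)Q(Period 2) = 7.37×104 + 1.60×123 + 3.78×59 = 766.48 + 196.8 + 223.02 = 1186.3
link = 1115.78/1186.3 = 0.940555
Chained index = 100 × 1.113211 × 1.251157 × 0.940555 = 131.0005

131.00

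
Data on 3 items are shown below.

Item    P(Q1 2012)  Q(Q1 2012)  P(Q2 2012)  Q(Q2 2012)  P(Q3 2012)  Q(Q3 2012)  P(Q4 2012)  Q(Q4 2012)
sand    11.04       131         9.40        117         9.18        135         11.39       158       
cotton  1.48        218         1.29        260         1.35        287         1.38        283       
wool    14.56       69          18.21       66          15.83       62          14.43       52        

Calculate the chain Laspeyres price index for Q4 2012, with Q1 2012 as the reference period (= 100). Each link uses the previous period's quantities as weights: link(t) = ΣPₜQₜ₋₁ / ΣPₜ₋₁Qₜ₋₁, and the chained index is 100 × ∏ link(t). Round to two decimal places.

Link Q1 2012→Q2 2012:
ΣP(Q2 2012)Q(Q1 2012) = 9.40×131 + 1.29×218 + 18.21×69 = 1231.4 + 281.22 + 1256.49 = 2769.11
ΣP(Q1 2012)Q(Q1 2012) = 11.04×131 + 1.48×218 + 14.56×69 = 1446.24 + 322.64 + 1004.64 = 2773.52
link = 2769.11/2773.52 = 0.998410
Link Q2 2012→Q3 2012:
ΣP(Q3 2012)Q(Q2 2012) = 9.18×117 + 1.35×260 + 15.83×66 = 1074.06 + 351 + 1044.78 = 2469.84
ΣP(Q2 2012)Q(Q2 2012) = 9.40×117 + 1.29×260 + 18.21×66 = 1099.8 + 335.4 + 1201.86 = 2637.06
link = 2469.84/2637.06 = 0.936588
Link Q3 2012→Q4 2012:
ΣP(Q4 2012)Q(Q3 2012) = 11.39×135 + 1.38×287 + 14.43×62 = 1537.65 + 396.06 + 894.66 = 2828.37
ΣP(Q3 2012)Q(Q3 2012) = 9.18×135 + 1.35×287 + 15.83×62 = 1239.3 + 387.45 + 981.46 = 2608.21
link = 2828.37/2608.21 = 1.084410
Chained index = 100 × 0.998410 × 0.936588 × 1.084410 = 101.4031

101.40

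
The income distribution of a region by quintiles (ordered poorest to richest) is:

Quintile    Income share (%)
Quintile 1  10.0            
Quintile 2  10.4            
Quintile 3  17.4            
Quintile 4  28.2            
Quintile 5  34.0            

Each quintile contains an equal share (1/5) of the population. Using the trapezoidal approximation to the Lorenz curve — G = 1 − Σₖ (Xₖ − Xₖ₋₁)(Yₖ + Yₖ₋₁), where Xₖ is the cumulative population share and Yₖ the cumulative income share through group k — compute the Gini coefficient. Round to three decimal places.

0.263

Cumulative income shares Yₖ: 0.1000, 0.2040, 0.3780, 0.6600, 1.0000
Σ (Xₖ−Xₖ₋₁)(Yₖ+Yₖ₋₁) = (1/5)(0.1000+0.0000) + (1/5)(0.2040+0.1000) + (1/5)(0.3780+0.2040) + (1/5)(0.6600+0.3780) + (1/5)(1.0000+0.6600)
  = 0.0200 + 0.0608 + 0.1164 + 0.2076 + 0.3320 = 0.7368
G = 1 − 0.7368 = 0.2632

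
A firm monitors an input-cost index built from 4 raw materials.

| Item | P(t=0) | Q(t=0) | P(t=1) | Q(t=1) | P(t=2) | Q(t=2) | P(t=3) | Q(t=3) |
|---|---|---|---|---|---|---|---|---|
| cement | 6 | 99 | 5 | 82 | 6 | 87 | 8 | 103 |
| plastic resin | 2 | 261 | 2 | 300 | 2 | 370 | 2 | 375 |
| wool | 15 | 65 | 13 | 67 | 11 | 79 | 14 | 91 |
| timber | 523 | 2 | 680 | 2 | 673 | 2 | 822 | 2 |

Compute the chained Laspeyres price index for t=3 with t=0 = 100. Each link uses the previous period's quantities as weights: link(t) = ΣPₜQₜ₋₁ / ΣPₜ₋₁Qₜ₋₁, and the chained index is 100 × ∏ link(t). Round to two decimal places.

121.14

Link t=0→t=1:
ΣP(t=1)Q(t=0) = 5×99 + 2×261 + 13×65 + 680×2 = 495 + 522 + 845 + 1360 = 3222
ΣP(t=0)Q(t=0) = 6×99 + 2×261 + 15×65 + 523×2 = 594 + 522 + 975 + 1046 = 3137
link = 3222/3137 = 1.027096
Link t=1→t=2:
ΣP(t=2)Q(t=1) = 6×82 + 2×300 + 11×67 + 673×2 = 492 + 600 + 737 + 1346 = 3175
ΣP(t=1)Q(t=1) = 5×82 + 2×300 + 13×67 + 680×2 = 410 + 600 + 871 + 1360 = 3241
link = 3175/3241 = 0.979636
Link t=2→t=3:
ΣP(t=3)Q(t=2) = 8×87 + 2×370 + 14×79 + 822×2 = 696 + 740 + 1106 + 1644 = 4186
ΣP(t=2)Q(t=2) = 6×87 + 2×370 + 11×79 + 673×2 = 522 + 740 + 869 + 1346 = 3477
link = 4186/3477 = 1.203911
Chained index = 100 × 1.027096 × 0.979636 × 1.203911 = 121.1352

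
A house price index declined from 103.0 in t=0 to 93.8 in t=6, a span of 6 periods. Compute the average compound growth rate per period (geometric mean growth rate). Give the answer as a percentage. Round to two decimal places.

-1.55%

Growth factor = (93.8/103.0)^(1/6) = (0.910680)^(1/6) = 0.984527
Growth rate = 0.984527 − 1 = -0.015473 = -1.5473%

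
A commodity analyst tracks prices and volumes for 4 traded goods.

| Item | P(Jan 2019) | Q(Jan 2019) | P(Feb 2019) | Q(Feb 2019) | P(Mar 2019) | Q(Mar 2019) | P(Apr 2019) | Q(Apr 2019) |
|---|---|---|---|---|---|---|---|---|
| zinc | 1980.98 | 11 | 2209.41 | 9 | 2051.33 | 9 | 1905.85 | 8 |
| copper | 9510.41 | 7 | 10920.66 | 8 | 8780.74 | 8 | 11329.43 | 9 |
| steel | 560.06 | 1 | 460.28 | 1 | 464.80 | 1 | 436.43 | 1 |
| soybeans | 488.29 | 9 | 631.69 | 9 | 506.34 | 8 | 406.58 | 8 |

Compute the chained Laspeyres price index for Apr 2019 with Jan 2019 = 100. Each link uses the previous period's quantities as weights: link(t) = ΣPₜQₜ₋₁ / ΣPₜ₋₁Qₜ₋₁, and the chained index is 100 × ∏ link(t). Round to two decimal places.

Link Jan 2019→Feb 2019:
ΣP(Feb 2019)Q(Jan 2019) = 2209.41×11 + 10920.66×7 + 460.28×1 + 631.69×9 = 24303.51 + 76444.62 + 460.28 + 5685.21 = 106893.62
ΣP(Jan 2019)Q(Jan 2019) = 1980.98×11 + 9510.41×7 + 560.06×1 + 488.29×9 = 21790.78 + 66572.87 + 560.06 + 4394.61 = 93318.32
link = 106893.62/93318.32 = 1.145473
Link Feb 2019→Mar 2019:
ΣP(Mar 2019)Q(Feb 2019) = 2051.33×9 + 8780.74×8 + 464.80×1 + 506.34×9 = 18461.97 + 70245.92 + 464.8 + 4557.06 = 93729.75
ΣP(Feb 2019)Q(Feb 2019) = 2209.41×9 + 10920.66×8 + 460.28×1 + 631.69×9 = 19884.69 + 87365.28 + 460.28 + 5685.21 = 113395.46
link = 93729.75/113395.46 = 0.826574
Link Mar 2019→Apr 2019:
ΣP(Apr 2019)Q(Mar 2019) = 1905.85×9 + 11329.43×8 + 436.43×1 + 406.58×8 = 17152.65 + 90635.44 + 436.43 + 3252.64 = 111477.16
ΣP(Mar 2019)Q(Mar 2019) = 2051.33×9 + 8780.74×8 + 464.80×1 + 506.34×8 = 18461.97 + 70245.92 + 464.8 + 4050.72 = 93223.41
link = 111477.16/93223.41 = 1.195807
Chained index = 100 × 1.145473 × 0.826574 × 1.195807 = 113.2212

113.22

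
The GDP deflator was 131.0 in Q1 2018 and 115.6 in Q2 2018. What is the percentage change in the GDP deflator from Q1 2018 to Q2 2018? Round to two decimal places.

-11.76%

Change = (115.6 − 131.0) / 131.0 × 100
       = -15.4 / 131.0 × 100 = -11.7557%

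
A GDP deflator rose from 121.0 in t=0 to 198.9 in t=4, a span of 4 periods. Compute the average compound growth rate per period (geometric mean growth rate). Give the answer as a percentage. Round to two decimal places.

Growth factor = (198.9/121.0)^(1/4) = (1.643802)^(1/4) = 1.132302
Growth rate = 1.132302 − 1 = 0.132302 = 13.2302%

13.23%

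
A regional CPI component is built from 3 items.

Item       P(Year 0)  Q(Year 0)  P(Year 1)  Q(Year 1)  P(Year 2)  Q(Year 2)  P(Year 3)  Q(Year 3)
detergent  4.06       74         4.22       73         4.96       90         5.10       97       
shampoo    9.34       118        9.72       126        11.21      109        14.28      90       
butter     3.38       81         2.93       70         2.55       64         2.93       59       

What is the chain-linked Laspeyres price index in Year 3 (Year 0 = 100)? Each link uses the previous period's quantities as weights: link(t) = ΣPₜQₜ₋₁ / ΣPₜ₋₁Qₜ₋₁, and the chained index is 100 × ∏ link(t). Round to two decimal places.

Link Year 0→Year 1:
ΣP(Year 1)Q(Year 0) = 4.22×74 + 9.72×118 + 2.93×81 = 312.28 + 1146.96 + 237.33 = 1696.57
ΣP(Year 0)Q(Year 0) = 4.06×74 + 9.34×118 + 3.38×81 = 300.44 + 1102.12 + 273.78 = 1676.34
link = 1696.57/1676.34 = 1.012068
Link Year 1→Year 2:
ΣP(Year 2)Q(Year 1) = 4.96×73 + 11.21×126 + 2.55×70 = 362.08 + 1412.46 + 178.5 = 1953.04
ΣP(Year 1)Q(Year 1) = 4.22×73 + 9.72×126 + 2.93×70 = 308.06 + 1224.72 + 205.1 = 1737.88
link = 1953.04/1737.88 = 1.123806
Link Year 2→Year 3:
ΣP(Year 3)Q(Year 2) = 5.10×90 + 14.28×109 + 2.93×64 = 459 + 1556.52 + 187.52 = 2203.04
ΣP(Year 2)Q(Year 2) = 4.96×90 + 11.21×109 + 2.55×64 = 446.4 + 1221.89 + 163.2 = 1831.49
link = 2203.04/1831.49 = 1.202868
Chained index = 100 × 1.012068 × 1.123806 × 1.202868 = 136.8103

136.81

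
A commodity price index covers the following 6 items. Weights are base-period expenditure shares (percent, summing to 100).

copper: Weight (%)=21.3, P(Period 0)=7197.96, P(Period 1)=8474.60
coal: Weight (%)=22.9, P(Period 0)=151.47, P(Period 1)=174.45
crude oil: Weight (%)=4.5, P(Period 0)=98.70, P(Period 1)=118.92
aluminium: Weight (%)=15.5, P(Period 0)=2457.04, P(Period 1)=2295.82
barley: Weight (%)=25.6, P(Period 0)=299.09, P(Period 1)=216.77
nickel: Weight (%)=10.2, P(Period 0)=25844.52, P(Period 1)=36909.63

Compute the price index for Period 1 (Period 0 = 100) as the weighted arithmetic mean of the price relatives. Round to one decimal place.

copper: 21.3 × (8474.60/7197.96) = 21.3 × 1.177361 = 25.0778
coal: 22.9 × (174.45/151.47) = 22.9 × 1.151713 = 26.3742
crude oil: 4.5 × (118.92/98.70) = 4.5 × 1.204863 = 5.4219
aluminium: 15.5 × (2295.82/2457.04) = 15.5 × 0.934384 = 14.4830
barley: 25.6 × (216.77/299.09) = 25.6 × 0.724765 = 18.5540
nickel: 10.2 × (36909.63/25844.52) = 10.2 × 1.428141 = 14.5670
Index = Σ wᵢ·(p₁ᵢ/p₀ᵢ) = 25.0778 + 26.3742 + 5.4219 + 14.4830 + 18.5540 + 14.5670 = 104.4779

104.5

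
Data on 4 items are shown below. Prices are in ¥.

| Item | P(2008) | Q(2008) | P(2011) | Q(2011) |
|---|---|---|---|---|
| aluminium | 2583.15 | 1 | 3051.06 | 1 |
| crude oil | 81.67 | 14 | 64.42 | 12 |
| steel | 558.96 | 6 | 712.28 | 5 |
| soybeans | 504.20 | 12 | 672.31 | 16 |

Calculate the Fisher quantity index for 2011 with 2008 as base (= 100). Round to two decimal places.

Laspeyres component (base-period weights):
ΣP(2008)Q(2011) = 2583.15×1 + 81.67×12 + 558.96×5 + 504.20×16 = 2583.15 + 980.04 + 2794.8 + 8067.2 = 14425.19
ΣP(2008)Q(2008) = 2583.15×1 + 81.67×14 + 558.96×6 + 504.20×12 = 2583.15 + 1143.38 + 3353.76 + 6050.4 = 13130.69
L = 14425.19 / 13130.69 × 100 = 109.8586
Paasche component (current-period weights):
ΣP(2011)Q(2011) = 3051.06×1 + 64.42×12 + 712.28×5 + 672.31×16 = 3051.06 + 773.04 + 3561.4 + 10756.96 = 18142.46
ΣP(2011)Q(2008) = 3051.06×1 + 64.42×14 + 712.28×6 + 672.31×12 = 3051.06 + 901.88 + 4273.68 + 8067.72 = 16294.34
P = 18142.46 / 16294.34 × 100 = 111.3421
Fisher = √(L × P) = √(109.8586 × 111.3421) = 110.5979

110.60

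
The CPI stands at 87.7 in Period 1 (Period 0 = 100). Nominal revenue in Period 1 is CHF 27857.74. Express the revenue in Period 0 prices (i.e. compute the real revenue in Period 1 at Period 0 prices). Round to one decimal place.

Real = Nominal ÷ (Index/100) = 27857.74 ÷ (87.7/100)
     = 27857.74 ÷ 0.877 = 31764.8119

31764.8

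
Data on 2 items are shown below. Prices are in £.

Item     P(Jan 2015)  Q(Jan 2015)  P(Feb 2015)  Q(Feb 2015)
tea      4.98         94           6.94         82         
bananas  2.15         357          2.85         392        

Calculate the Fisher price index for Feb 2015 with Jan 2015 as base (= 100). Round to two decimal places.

134.96

Laspeyres component (base-period weights):
ΣP(Feb 2015)Q(Jan 2015) = 6.94×94 + 2.85×357 = 652.36 + 1017.45 = 1669.81
ΣP(Jan 2015)Q(Jan 2015) = 4.98×94 + 2.15×357 = 468.12 + 767.55 = 1235.67
L = 1669.81 / 1235.67 × 100 = 135.1340
Paasche component (current-period weights):
ΣP(Feb 2015)Q(Feb 2015) = 6.94×82 + 2.85×392 = 569.08 + 1117.2 = 1686.28
ΣP(Jan 2015)Q(Feb 2015) = 4.98×82 + 2.15×392 = 408.36 + 842.8 = 1251.16
P = 1686.28 / 1251.16 × 100 = 134.7773
Fisher = √(L × P) = √(135.1340 × 134.7773) = 134.9555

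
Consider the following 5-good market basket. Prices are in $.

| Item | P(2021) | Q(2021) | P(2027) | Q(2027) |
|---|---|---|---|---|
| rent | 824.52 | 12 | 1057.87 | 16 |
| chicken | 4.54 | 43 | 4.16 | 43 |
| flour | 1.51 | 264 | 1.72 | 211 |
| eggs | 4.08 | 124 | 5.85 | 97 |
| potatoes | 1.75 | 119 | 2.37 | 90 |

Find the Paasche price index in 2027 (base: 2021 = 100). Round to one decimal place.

Paasche price index uses current-period quantities as weights.
ΣP(2027)·Q(2027) = 1057.87×16 + 4.16×43 + 1.72×211 + 5.85×97 + 2.37×90 = 16925.92 + 178.88 + 362.92 + 567.45 + 213.3 = 18248.47
ΣP(2021)·Q(2027) = 824.52×16 + 4.54×43 + 1.51×211 + 4.08×97 + 1.75×90 = 13192.32 + 195.22 + 318.61 + 395.76 + 157.5 = 14259.41
Index = 18248.47 / 14259.41 × 100 = 127.9749

128.0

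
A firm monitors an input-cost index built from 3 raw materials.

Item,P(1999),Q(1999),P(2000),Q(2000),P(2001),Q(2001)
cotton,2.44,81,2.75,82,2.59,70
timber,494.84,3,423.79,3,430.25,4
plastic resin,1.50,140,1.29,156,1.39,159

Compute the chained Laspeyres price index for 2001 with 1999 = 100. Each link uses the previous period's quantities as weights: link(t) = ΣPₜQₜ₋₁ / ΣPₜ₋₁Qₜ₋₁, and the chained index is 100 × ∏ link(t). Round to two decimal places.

89.65

Link 1999→2000:
ΣP(2000)Q(1999) = 2.75×81 + 423.79×3 + 1.29×140 = 222.75 + 1271.37 + 180.6 = 1674.72
ΣP(1999)Q(1999) = 2.44×81 + 494.84×3 + 1.50×140 = 197.64 + 1484.52 + 210 = 1892.16
link = 1674.72/1892.16 = 0.885084
Link 2000→2001:
ΣP(2001)Q(2000) = 2.59×82 + 430.25×3 + 1.39×156 = 212.38 + 1290.75 + 216.84 = 1719.97
ΣP(2000)Q(2000) = 2.75×82 + 423.79×3 + 1.29×156 = 225.5 + 1271.37 + 201.24 = 1698.11
link = 1719.97/1698.11 = 1.012873
Chained index = 100 × 0.885084 × 1.012873 = 89.6478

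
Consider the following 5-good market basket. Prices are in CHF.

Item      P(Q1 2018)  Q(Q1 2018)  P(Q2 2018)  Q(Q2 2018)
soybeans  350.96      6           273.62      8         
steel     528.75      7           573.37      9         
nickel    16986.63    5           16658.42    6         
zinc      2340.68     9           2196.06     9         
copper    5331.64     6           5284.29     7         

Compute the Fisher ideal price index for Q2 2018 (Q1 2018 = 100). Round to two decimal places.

97.69

Laspeyres component (base-period weights):
ΣP(Q2 2018)Q(Q1 2018) = 273.62×6 + 573.37×7 + 16658.42×5 + 2196.06×9 + 5284.29×6 = 1641.72 + 4013.59 + 83292.1 + 19764.54 + 31705.74 = 140417.69
ΣP(Q1 2018)Q(Q1 2018) = 350.96×6 + 528.75×7 + 16986.63×5 + 2340.68×9 + 5331.64×6 = 2105.76 + 3701.25 + 84933.15 + 21066.12 + 31989.84 = 143796.12
L = 140417.69 / 143796.12 × 100 = 97.6505
Paasche component (current-period weights):
ΣP(Q2 2018)Q(Q2 2018) = 273.62×8 + 573.37×9 + 16658.42×6 + 2196.06×9 + 5284.29×7 = 2188.96 + 5160.33 + 99950.52 + 19764.54 + 36990.03 = 164054.38
ΣP(Q1 2018)Q(Q2 2018) = 350.96×8 + 528.75×9 + 16986.63×6 + 2340.68×9 + 5331.64×7 = 2807.68 + 4758.75 + 101919.78 + 21066.12 + 37321.48 = 167873.81
P = 164054.38 / 167873.81 × 100 = 97.7248
Fisher = √(L × P) = √(97.6505 × 97.7248) = 97.6877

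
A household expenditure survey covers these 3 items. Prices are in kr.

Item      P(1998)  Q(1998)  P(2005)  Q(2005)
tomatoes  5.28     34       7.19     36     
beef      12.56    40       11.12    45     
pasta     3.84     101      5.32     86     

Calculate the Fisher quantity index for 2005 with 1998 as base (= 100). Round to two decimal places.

100.33

Laspeyres component (base-period weights):
ΣP(1998)Q(2005) = 5.28×36 + 12.56×45 + 3.84×86 = 190.08 + 565.2 + 330.24 = 1085.52
ΣP(1998)Q(1998) = 5.28×34 + 12.56×40 + 3.84×101 = 179.52 + 502.4 + 387.84 = 1069.76
L = 1085.52 / 1069.76 × 100 = 101.4732
Paasche component (current-period weights):
ΣP(2005)Q(2005) = 7.19×36 + 11.12×45 + 5.32×86 = 258.84 + 500.4 + 457.52 = 1216.76
ΣP(2005)Q(1998) = 7.19×34 + 11.12×40 + 5.32×101 = 244.46 + 444.8 + 537.32 = 1226.58
P = 1216.76 / 1226.58 × 100 = 99.1994
Fisher = √(L × P) = √(101.4732 × 99.1994) = 100.3299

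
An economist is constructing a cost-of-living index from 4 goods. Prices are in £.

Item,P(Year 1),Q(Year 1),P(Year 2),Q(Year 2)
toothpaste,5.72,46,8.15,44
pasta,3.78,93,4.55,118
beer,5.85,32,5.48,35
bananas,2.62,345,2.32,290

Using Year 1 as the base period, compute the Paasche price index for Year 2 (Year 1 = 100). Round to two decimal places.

Paasche price index uses current-period quantities as weights.
ΣP(Year 2)·Q(Year 2) = 8.15×44 + 4.55×118 + 5.48×35 + 2.32×290 = 358.6 + 536.9 + 191.8 + 672.8 = 1760.1
ΣP(Year 1)·Q(Year 2) = 5.72×44 + 3.78×118 + 5.85×35 + 2.62×290 = 251.68 + 446.04 + 204.75 + 759.8 = 1662.27
Index = 1760.1 / 1662.27 × 100 = 105.8853

105.89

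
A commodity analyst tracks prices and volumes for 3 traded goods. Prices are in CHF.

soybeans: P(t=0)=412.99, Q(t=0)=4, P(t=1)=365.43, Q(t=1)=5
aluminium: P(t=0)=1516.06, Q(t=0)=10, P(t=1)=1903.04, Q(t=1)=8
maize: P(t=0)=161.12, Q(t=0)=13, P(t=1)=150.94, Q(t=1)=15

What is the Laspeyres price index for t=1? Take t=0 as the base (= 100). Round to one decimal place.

Laspeyres price index uses base-period quantities as weights.
ΣP(t=1)·Q(t=0) = 365.43×4 + 1903.04×10 + 150.94×13 = 1461.72 + 19030.4 + 1962.22 = 22454.34
ΣP(t=0)·Q(t=0) = 412.99×4 + 1516.06×10 + 161.12×13 = 1651.96 + 15160.6 + 2094.56 = 18907.12
Index = 22454.34 / 18907.12 × 100 = 118.7613

118.8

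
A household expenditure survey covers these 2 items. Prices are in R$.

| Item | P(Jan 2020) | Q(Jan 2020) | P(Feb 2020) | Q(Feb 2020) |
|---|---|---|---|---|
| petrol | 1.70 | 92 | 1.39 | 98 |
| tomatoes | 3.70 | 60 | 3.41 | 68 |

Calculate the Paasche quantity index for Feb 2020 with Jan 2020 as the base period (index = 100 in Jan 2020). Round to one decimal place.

Paasche quantity index uses current-period prices as weights.
ΣP(Feb 2020)·Q(Feb 2020) = 1.39×98 + 3.41×68 = 136.22 + 231.88 = 368.1
ΣP(Feb 2020)·Q(Jan 2020) = 1.39×92 + 3.41×60 = 127.88 + 204.6 = 332.48
Index = 368.1 / 332.48 × 100 = 110.7134

110.7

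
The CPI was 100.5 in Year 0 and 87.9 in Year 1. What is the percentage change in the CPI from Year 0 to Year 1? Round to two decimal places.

-12.54%

Change = (87.9 − 100.5) / 100.5 × 100
       = -12.6 / 100.5 × 100 = -12.5373%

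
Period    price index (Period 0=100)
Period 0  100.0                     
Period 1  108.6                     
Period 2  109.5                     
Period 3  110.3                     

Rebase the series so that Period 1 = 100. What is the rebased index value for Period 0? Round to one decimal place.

Rebased(Period 0) = 100.0 / 108.6 × 100 = 92.0810

92.1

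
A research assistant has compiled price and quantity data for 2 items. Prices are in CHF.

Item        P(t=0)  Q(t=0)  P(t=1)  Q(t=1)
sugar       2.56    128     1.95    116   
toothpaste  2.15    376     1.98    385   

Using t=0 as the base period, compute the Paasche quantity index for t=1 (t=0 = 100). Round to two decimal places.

99.44

Paasche quantity index uses current-period prices as weights.
ΣP(t=1)·Q(t=1) = 1.95×116 + 1.98×385 = 226.2 + 762.3 = 988.5
ΣP(t=1)·Q(t=0) = 1.95×128 + 1.98×376 = 249.6 + 744.48 = 994.08
Index = 988.5 / 994.08 × 100 = 99.4387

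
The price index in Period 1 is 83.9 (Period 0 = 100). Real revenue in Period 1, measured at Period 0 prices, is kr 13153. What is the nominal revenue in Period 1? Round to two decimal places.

11035.37

Nominal = Real × (Index/100) = 13153 × (83.9/100)
        = 13153 × 0.839 = 11035.3670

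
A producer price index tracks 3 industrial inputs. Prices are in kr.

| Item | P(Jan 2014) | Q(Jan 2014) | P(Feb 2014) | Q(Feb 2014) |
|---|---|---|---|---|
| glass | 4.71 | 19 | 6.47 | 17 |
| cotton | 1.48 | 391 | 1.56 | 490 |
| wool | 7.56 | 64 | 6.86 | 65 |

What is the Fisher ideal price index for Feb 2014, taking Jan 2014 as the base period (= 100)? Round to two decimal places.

Laspeyres component (base-period weights):
ΣP(Feb 2014)Q(Jan 2014) = 6.47×19 + 1.56×391 + 6.86×64 = 122.93 + 609.96 + 439.04 = 1171.93
ΣP(Jan 2014)Q(Jan 2014) = 4.71×19 + 1.48×391 + 7.56×64 = 89.49 + 578.68 + 483.84 = 1152.01
L = 1171.93 / 1152.01 × 100 = 101.7292
Paasche component (current-period weights):
ΣP(Feb 2014)Q(Feb 2014) = 6.47×17 + 1.56×490 + 6.86×65 = 109.99 + 764.4 + 445.9 = 1320.29
ΣP(Jan 2014)Q(Feb 2014) = 4.71×17 + 1.48×490 + 7.56×65 = 80.07 + 725.2 + 491.4 = 1296.67
P = 1320.29 / 1296.67 × 100 = 101.8216
Fisher = √(L × P) = √(101.7292 × 101.8216) = 101.7754

101.78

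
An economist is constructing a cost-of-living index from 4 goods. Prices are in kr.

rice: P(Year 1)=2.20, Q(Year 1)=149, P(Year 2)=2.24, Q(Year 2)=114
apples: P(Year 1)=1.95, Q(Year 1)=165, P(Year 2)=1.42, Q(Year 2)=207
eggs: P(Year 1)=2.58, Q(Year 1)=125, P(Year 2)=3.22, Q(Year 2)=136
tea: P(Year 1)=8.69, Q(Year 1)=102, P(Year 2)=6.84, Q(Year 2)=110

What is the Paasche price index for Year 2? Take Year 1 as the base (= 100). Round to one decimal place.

88.7

Paasche price index uses current-period quantities as weights.
ΣP(Year 2)·Q(Year 2) = 2.24×114 + 1.42×207 + 3.22×136 + 6.84×110 = 255.36 + 293.94 + 437.92 + 752.4 = 1739.62
ΣP(Year 1)·Q(Year 2) = 2.20×114 + 1.95×207 + 2.58×136 + 8.69×110 = 250.8 + 403.65 + 350.88 + 955.9 = 1961.23
Index = 1739.62 / 1961.23 × 100 = 88.7005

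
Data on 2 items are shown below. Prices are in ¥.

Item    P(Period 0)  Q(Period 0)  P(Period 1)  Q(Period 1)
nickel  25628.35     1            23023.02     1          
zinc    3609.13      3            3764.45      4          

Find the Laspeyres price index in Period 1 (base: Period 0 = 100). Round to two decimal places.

94.13

Laspeyres price index uses base-period quantities as weights.
ΣP(Period 1)·Q(Period 0) = 23023.02×1 + 3764.45×3 = 23023.02 + 11293.35 = 34316.37
ΣP(Period 0)·Q(Period 0) = 25628.35×1 + 3609.13×3 = 25628.35 + 10827.39 = 36455.74
Index = 34316.37 / 36455.74 × 100 = 94.1316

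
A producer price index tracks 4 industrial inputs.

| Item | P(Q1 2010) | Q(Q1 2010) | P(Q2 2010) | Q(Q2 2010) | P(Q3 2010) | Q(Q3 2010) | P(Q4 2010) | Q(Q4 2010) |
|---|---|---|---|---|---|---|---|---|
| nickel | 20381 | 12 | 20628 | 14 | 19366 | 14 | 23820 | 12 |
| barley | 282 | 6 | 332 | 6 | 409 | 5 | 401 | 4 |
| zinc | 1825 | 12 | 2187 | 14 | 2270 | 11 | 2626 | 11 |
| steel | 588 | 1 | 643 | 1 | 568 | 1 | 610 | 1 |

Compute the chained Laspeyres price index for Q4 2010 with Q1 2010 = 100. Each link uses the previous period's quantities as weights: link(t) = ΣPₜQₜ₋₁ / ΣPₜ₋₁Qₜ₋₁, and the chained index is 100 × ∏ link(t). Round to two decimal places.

Link Q1 2010→Q2 2010:
ΣP(Q2 2010)Q(Q1 2010) = 20628×12 + 332×6 + 2187×12 + 643×1 = 247536 + 1992 + 26244 + 643 = 276415
ΣP(Q1 2010)Q(Q1 2010) = 20381×12 + 282×6 + 1825×12 + 588×1 = 244572 + 1692 + 21900 + 588 = 268752
link = 276415/268752 = 1.028513
Link Q2 2010→Q3 2010:
ΣP(Q3 2010)Q(Q2 2010) = 19366×14 + 409×6 + 2270×14 + 568×1 = 271124 + 2454 + 31780 + 568 = 305926
ΣP(Q2 2010)Q(Q2 2010) = 20628×14 + 332×6 + 2187×14 + 643×1 = 288792 + 1992 + 30618 + 643 = 322045
link = 305926/322045 = 0.949948
Link Q3 2010→Q4 2010:
ΣP(Q4 2010)Q(Q3 2010) = 23820×14 + 401×5 + 2626×11 + 610×1 = 333480 + 2005 + 28886 + 610 = 364981
ΣP(Q3 2010)Q(Q3 2010) = 19366×14 + 409×5 + 2270×11 + 568×1 = 271124 + 2045 + 24970 + 568 = 298707
link = 364981/298707 = 1.221870
Chained index = 100 × 1.028513 × 0.949948 × 1.221870 = 119.3808

119.38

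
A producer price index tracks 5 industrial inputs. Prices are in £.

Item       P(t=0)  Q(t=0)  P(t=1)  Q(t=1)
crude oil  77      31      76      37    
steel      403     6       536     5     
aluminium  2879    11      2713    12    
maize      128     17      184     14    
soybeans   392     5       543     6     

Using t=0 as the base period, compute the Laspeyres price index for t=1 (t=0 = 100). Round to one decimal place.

101.6

Laspeyres price index uses base-period quantities as weights.
ΣP(t=1)·Q(t=0) = 76×31 + 536×6 + 2713×11 + 184×17 + 543×5 = 2356 + 3216 + 29843 + 3128 + 2715 = 41258
ΣP(t=0)·Q(t=0) = 77×31 + 403×6 + 2879×11 + 128×17 + 392×5 = 2387 + 2418 + 31669 + 2176 + 1960 = 40610
Index = 41258 / 40610 × 100 = 101.5957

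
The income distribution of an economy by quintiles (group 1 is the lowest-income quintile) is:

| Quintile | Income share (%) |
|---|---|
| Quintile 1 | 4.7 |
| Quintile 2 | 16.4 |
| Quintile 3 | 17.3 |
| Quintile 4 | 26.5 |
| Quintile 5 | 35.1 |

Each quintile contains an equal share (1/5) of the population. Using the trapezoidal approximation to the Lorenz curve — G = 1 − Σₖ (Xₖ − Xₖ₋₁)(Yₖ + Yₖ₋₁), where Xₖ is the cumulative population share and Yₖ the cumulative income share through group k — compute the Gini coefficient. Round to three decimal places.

0.284

Cumulative income shares Yₖ: 0.0470, 0.2110, 0.3840, 0.6490, 1.0000
Σ (Xₖ−Xₖ₋₁)(Yₖ+Yₖ₋₁) = (1/5)(0.0470+0.0000) + (1/5)(0.2110+0.0470) + (1/5)(0.3840+0.2110) + (1/5)(0.6490+0.3840) + (1/5)(1.0000+0.6490)
  = 0.0094 + 0.0516 + 0.1190 + 0.2066 + 0.3298 = 0.7164
G = 1 − 0.7164 = 0.2836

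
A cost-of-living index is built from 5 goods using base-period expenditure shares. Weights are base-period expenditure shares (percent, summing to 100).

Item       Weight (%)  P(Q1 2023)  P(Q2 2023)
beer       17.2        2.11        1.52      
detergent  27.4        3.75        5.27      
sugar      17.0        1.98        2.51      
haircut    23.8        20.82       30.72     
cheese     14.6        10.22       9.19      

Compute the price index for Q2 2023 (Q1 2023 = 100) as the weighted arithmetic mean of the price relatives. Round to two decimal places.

120.69

beer: 17.2 × (1.52/2.11) = 17.2 × 0.720379 = 12.3905
detergent: 27.4 × (5.27/3.75) = 27.4 × 1.405333 = 38.5061
sugar: 17.0 × (2.51/1.98) = 17.0 × 1.267677 = 21.5505
haircut: 23.8 × (30.72/20.82) = 23.8 × 1.475504 = 35.1170
cheese: 14.6 × (9.19/10.22) = 14.6 × 0.899217 = 13.1286
Index = Σ wᵢ·(p₁ᵢ/p₀ᵢ) = 12.3905 + 38.5061 + 21.5505 + 35.1170 + 13.1286 = 120.6927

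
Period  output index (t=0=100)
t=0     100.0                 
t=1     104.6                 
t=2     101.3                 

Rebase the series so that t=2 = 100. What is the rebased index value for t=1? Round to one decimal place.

Rebased(t=1) = 104.6 / 101.3 × 100 = 103.2577

103.3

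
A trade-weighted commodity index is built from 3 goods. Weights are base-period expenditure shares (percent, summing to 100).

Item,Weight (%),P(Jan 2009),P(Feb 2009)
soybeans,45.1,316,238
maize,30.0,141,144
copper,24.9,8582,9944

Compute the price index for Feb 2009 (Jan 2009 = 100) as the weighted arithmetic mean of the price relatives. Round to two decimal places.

93.46

soybeans: 45.1 × (238/316) = 45.1 × 0.753165 = 33.9677
maize: 30.0 × (144/141) = 30.0 × 1.021277 = 30.6383
copper: 24.9 × (9944/8582) = 24.9 × 1.158704 = 28.8517
Index = Σ wᵢ·(p₁ᵢ/p₀ᵢ) = 33.9677 + 30.6383 + 28.8517 = 93.4578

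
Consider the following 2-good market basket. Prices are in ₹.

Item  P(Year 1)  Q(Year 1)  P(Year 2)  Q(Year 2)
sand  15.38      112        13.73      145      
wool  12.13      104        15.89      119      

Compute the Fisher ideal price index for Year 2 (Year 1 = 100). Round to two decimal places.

106.29

Laspeyres component (base-period weights):
ΣP(Year 2)Q(Year 1) = 13.73×112 + 15.89×104 = 1537.76 + 1652.56 = 3190.32
ΣP(Year 1)Q(Year 1) = 15.38×112 + 12.13×104 = 1722.56 + 1261.52 = 2984.08
L = 3190.32 / 2984.08 × 100 = 106.9113
Paasche component (current-period weights):
ΣP(Year 2)Q(Year 2) = 13.73×145 + 15.89×119 = 1990.85 + 1890.91 = 3881.76
ΣP(Year 1)Q(Year 2) = 15.38×145 + 12.13×119 = 2230.1 + 1443.47 = 3673.57
P = 3881.76 / 3673.57 × 100 = 105.6672
Fisher = √(L × P) = √(106.9113 × 105.6672) = 106.2875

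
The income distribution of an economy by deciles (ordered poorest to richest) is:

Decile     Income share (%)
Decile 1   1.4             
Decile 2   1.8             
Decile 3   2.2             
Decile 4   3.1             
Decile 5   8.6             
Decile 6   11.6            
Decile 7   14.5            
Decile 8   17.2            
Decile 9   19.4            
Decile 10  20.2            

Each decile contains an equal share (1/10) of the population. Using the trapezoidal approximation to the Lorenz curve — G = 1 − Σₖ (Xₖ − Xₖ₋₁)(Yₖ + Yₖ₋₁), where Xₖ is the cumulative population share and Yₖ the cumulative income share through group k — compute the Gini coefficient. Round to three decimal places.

0.405

Cumulative income shares Yₖ: 0.0140, 0.0320, 0.0540, 0.0850, 0.1710, 0.2870, 0.4320, 0.6040, 0.7980, 1.0000
Σ (Xₖ−Xₖ₋₁)(Yₖ+Yₖ₋₁) = (1/10)(0.0140+0.0000) + (1/10)(0.0320+0.0140) + (1/10)(0.0540+0.0320) + (1/10)(0.0850+0.0540) + (1/10)(0.1710+0.0850) + (1/10)(0.2870+0.1710) + (1/10)(0.4320+0.2870) + (1/10)(0.6040+0.4320) + (1/10)(0.7980+0.6040) + (1/10)(1.0000+0.7980)
  = 0.0014 + 0.0046 + 0.0086 + 0.0139 + 0.0256 + 0.0458 + 0.0719 + 0.1036 + 0.1402 + 0.1798 = 0.5954
G = 1 − 0.5954 = 0.4046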